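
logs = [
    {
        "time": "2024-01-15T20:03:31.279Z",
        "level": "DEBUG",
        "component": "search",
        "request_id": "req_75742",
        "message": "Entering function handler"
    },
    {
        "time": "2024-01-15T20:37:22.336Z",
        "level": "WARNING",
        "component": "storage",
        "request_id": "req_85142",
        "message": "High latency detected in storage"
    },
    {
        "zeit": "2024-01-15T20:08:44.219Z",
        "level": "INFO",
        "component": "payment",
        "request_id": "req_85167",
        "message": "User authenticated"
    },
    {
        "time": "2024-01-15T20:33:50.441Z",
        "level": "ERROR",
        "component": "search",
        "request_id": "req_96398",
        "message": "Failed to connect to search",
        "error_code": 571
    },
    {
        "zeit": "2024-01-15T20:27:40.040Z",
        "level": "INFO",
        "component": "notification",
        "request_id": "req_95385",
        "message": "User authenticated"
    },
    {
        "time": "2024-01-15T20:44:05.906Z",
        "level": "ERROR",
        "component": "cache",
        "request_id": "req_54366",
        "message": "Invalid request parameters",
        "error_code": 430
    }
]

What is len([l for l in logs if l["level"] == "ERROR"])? 2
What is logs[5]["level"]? "ERROR"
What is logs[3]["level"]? "ERROR"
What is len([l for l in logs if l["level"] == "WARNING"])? 1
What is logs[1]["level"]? "WARNING"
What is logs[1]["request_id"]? "req_85142"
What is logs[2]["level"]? "INFO"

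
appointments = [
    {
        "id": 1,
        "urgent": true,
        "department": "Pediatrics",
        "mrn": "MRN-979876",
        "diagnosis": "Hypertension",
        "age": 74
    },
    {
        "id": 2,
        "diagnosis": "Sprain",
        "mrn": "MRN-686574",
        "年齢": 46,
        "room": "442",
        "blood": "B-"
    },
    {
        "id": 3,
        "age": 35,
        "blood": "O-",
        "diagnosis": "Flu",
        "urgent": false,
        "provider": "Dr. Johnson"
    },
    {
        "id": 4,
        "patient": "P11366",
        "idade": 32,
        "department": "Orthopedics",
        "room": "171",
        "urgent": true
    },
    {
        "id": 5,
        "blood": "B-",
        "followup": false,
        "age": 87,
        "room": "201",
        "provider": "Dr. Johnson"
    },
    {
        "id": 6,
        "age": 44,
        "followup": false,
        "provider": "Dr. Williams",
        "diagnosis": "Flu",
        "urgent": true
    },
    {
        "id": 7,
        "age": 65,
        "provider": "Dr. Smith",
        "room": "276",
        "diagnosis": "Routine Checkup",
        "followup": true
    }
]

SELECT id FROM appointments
[1, 2, 3, 4, 5, 6, 7]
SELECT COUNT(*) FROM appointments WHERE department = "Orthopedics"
1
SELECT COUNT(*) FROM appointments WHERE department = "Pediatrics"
1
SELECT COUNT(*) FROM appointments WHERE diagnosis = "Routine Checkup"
1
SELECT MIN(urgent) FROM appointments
False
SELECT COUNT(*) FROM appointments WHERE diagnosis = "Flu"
2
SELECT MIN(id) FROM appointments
1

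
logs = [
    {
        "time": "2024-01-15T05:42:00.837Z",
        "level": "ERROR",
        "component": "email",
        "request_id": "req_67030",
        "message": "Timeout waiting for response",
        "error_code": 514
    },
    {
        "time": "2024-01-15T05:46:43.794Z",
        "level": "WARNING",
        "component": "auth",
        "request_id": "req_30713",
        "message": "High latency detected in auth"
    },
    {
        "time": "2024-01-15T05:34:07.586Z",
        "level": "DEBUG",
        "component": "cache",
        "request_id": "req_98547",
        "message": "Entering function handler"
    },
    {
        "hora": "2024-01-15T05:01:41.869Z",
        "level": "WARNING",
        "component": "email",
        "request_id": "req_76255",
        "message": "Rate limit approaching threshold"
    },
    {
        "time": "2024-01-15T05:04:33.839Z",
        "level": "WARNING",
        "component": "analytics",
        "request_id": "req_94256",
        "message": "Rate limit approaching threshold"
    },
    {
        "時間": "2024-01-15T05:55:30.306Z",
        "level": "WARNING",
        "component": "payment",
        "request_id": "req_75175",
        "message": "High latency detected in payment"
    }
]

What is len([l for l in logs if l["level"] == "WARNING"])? 4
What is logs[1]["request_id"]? "req_30713"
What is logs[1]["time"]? "2024-01-15T05:46:43.794Z"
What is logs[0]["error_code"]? 514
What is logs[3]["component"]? "email"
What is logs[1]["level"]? "WARNING"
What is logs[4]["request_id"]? "req_94256"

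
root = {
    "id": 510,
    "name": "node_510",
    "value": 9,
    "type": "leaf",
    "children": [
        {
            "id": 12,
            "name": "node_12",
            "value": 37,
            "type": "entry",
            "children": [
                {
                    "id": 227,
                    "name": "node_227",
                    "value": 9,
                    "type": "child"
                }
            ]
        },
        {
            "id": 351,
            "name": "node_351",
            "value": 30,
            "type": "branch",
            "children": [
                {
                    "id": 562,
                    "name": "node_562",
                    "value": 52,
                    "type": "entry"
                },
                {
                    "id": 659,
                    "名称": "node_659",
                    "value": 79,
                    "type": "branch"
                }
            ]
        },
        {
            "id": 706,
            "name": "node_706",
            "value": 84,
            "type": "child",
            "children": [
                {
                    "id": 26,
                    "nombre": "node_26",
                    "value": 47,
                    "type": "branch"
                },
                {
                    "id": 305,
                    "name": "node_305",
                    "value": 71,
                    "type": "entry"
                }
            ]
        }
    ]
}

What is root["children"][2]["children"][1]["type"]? "entry"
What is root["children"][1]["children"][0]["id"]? 562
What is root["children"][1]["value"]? 30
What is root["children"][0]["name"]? "node_12"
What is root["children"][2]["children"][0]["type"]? "branch"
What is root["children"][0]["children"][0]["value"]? 9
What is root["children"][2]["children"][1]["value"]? 71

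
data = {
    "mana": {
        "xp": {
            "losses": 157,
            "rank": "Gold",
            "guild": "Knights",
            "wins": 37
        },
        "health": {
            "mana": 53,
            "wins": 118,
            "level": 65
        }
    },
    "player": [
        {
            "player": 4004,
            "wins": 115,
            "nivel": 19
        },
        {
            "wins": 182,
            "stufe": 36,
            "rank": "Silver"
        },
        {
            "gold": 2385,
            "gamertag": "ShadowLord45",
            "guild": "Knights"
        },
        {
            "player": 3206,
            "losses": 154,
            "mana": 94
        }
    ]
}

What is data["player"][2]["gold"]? 2385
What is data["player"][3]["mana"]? 94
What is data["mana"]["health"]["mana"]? 53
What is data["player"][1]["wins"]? 182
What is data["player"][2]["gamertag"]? "ShadowLord45"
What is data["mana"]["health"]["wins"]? 118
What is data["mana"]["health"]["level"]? 65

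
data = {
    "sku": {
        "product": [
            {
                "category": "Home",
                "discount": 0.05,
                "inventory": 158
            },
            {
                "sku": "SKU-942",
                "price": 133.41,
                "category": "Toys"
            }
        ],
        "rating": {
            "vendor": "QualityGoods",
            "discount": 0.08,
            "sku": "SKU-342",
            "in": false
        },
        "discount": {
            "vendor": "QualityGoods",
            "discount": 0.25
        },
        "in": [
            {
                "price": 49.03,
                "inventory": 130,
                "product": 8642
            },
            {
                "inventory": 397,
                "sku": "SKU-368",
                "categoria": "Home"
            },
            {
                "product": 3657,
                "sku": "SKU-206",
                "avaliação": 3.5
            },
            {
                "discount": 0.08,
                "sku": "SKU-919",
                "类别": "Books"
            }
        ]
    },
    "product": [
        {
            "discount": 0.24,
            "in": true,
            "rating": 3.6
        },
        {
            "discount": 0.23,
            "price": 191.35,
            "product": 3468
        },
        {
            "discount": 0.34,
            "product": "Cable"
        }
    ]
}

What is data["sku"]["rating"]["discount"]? 0.08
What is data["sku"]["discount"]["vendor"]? "QualityGoods"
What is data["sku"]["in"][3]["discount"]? 0.08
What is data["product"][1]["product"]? 3468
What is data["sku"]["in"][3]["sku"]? "SKU-919"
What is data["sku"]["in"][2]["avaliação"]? 3.5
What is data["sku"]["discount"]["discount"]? 0.25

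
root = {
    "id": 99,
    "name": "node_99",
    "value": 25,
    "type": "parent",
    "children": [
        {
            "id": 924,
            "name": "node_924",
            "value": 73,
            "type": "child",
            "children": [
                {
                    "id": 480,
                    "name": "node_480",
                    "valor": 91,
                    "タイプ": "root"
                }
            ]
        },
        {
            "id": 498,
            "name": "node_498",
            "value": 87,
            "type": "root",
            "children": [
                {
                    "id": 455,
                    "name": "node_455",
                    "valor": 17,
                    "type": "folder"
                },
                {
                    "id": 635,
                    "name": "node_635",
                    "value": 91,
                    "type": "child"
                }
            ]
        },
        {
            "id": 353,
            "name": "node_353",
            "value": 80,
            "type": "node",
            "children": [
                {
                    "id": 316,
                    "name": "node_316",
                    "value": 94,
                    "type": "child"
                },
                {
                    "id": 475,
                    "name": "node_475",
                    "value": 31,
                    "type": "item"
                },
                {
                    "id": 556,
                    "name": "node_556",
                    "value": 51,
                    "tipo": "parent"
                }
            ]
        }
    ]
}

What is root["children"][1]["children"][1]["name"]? "node_635"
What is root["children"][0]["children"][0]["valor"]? 91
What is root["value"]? 25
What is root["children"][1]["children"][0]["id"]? 455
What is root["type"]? "parent"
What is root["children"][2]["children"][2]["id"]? 556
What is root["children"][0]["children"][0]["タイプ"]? "root"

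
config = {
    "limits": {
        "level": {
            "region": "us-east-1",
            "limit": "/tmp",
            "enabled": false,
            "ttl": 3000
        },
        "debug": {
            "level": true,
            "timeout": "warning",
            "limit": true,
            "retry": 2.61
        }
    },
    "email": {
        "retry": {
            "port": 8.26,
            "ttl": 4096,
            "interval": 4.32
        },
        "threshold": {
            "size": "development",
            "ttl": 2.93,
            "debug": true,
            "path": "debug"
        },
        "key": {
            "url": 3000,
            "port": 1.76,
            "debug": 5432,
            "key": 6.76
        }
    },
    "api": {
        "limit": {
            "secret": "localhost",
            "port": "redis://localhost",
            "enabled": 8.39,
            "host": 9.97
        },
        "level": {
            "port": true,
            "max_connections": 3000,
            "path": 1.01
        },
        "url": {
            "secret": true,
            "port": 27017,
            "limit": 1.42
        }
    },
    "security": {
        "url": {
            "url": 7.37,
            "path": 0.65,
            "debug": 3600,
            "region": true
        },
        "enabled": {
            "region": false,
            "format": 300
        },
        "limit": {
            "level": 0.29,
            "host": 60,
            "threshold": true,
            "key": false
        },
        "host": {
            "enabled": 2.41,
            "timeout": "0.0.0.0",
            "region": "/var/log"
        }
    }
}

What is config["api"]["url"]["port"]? 27017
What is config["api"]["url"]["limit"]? 1.42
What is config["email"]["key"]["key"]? 6.76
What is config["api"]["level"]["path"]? 1.01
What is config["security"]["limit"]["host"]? 60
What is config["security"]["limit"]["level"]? 0.29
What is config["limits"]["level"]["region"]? "us-east-1"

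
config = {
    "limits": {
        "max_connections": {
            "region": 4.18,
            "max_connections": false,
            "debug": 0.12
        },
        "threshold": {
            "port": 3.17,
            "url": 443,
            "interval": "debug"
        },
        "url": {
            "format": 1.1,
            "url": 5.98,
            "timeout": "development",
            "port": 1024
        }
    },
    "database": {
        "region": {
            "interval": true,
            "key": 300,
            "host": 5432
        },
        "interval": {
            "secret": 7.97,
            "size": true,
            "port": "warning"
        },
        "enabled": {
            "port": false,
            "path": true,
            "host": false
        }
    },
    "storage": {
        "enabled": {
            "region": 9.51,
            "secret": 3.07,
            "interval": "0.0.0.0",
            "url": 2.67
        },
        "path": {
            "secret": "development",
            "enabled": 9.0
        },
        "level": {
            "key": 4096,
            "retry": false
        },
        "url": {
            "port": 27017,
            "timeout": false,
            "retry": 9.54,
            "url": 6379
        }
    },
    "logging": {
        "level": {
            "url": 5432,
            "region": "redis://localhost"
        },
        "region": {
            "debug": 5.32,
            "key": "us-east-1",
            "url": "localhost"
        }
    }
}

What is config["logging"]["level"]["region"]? "redis://localhost"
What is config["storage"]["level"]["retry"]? False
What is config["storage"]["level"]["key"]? 4096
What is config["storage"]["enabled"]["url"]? 2.67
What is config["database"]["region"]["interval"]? True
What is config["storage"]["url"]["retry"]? 9.54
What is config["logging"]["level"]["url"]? 5432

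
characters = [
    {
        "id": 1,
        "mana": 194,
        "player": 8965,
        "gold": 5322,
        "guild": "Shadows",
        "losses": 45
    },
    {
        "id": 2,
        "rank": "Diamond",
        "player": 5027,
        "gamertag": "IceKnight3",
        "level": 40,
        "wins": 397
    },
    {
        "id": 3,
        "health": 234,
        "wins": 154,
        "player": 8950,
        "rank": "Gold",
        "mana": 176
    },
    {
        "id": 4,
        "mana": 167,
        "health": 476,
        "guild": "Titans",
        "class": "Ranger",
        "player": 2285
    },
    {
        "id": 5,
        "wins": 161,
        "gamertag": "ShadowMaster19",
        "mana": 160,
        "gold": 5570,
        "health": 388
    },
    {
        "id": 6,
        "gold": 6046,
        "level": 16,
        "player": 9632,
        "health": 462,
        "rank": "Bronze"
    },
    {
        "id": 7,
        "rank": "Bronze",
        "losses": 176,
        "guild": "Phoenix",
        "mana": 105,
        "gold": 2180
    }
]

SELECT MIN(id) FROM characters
1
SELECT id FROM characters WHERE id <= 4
[1, 2, 3, 4]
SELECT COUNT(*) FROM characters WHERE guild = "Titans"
1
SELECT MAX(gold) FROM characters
6046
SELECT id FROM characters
[1, 2, 3, 4, 5, 6, 7]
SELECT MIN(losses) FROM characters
45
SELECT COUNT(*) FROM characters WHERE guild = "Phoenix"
1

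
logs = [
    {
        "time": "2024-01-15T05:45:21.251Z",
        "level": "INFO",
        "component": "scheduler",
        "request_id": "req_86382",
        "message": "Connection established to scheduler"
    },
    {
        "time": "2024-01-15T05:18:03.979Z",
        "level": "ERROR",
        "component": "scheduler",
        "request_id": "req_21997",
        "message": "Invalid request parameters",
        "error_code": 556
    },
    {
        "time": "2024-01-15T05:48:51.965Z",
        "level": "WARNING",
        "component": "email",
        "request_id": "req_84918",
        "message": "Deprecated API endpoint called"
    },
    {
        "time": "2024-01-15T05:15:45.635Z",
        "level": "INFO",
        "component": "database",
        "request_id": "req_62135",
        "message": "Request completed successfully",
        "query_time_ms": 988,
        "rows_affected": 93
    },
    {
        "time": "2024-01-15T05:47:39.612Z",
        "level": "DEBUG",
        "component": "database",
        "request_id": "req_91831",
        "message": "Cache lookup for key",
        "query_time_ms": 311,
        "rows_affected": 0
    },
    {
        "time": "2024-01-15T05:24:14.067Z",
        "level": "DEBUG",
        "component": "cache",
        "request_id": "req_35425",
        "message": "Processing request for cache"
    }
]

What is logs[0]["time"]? "2024-01-15T05:45:21.251Z"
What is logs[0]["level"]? "INFO"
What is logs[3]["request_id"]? "req_62135"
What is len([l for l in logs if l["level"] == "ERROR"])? 1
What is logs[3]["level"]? "INFO"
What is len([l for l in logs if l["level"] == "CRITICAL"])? 0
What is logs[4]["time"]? "2024-01-15T05:47:39.612Z"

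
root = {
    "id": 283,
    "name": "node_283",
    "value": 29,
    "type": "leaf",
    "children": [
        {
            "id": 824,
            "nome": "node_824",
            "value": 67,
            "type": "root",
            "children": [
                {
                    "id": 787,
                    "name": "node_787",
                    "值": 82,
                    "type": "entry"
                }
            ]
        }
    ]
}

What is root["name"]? "node_283"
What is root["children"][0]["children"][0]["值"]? 82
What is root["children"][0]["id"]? 824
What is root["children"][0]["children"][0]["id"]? 787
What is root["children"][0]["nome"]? "node_824"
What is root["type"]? "leaf"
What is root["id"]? 283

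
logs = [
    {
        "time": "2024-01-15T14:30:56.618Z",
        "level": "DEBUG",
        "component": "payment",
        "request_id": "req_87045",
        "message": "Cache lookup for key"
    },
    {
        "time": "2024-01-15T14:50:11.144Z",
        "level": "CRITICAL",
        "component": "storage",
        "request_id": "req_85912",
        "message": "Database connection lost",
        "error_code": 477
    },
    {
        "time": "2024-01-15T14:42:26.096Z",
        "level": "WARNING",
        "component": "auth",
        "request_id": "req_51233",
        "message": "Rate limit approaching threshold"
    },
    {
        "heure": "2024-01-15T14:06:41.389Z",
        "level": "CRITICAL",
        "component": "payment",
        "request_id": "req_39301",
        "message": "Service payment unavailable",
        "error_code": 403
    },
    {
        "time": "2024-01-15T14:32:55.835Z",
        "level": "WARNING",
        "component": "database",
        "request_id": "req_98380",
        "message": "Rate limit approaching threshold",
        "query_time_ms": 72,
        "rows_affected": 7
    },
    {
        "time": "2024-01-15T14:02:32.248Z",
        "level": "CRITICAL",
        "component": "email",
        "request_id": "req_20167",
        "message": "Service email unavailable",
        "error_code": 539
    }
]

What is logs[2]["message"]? "Rate limit approaching threshold"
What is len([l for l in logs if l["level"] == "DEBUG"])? 1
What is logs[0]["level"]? "DEBUG"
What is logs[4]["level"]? "WARNING"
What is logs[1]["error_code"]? 477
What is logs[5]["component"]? "email"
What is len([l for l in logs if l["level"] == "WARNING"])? 2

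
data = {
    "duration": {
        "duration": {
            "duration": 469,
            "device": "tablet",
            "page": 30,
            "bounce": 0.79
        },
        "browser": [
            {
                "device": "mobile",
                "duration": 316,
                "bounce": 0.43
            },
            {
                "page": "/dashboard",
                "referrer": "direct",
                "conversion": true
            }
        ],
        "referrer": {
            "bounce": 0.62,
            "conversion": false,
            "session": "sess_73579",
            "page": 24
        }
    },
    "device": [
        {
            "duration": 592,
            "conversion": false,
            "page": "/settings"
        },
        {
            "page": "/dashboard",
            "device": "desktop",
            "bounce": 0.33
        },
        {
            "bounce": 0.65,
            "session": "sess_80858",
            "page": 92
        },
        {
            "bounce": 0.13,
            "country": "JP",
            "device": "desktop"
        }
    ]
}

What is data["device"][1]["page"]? "/dashboard"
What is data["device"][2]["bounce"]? 0.65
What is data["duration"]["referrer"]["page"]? 24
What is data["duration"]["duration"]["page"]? 30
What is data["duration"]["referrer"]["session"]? "sess_73579"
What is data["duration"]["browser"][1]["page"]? "/dashboard"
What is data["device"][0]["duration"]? 592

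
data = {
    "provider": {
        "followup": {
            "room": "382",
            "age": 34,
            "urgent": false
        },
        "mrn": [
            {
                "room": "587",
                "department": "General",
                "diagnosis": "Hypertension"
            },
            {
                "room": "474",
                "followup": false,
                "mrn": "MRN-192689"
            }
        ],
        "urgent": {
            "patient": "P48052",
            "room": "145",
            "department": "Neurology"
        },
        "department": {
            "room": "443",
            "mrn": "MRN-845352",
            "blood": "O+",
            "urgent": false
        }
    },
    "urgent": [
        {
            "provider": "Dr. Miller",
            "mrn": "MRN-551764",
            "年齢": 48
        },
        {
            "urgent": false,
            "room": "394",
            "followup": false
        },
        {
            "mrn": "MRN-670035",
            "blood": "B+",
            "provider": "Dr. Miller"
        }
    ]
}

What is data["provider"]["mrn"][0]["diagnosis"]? "Hypertension"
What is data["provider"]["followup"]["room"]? "382"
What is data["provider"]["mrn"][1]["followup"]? False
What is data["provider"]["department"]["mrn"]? "MRN-845352"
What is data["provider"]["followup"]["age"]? 34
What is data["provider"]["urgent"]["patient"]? "P48052"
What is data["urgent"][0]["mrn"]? "MRN-551764"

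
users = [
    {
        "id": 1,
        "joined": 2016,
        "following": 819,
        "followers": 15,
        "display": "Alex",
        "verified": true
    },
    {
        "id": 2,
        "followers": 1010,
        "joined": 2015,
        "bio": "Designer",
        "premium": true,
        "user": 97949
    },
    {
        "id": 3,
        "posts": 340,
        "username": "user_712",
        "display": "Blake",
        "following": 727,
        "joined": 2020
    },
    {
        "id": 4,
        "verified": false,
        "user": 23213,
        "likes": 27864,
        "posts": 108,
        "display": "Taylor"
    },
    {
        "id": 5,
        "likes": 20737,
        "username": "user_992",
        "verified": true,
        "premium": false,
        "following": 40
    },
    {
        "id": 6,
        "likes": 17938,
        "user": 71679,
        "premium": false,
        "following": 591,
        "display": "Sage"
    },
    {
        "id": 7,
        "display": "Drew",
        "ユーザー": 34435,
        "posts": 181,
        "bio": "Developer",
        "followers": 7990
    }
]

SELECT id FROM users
[1, 2, 3, 4, 5, 6, 7]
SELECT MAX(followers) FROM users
7990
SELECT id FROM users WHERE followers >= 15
[1, 2, 7]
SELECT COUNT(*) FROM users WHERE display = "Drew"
1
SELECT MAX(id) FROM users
7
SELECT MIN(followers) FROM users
15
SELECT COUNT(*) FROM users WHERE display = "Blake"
1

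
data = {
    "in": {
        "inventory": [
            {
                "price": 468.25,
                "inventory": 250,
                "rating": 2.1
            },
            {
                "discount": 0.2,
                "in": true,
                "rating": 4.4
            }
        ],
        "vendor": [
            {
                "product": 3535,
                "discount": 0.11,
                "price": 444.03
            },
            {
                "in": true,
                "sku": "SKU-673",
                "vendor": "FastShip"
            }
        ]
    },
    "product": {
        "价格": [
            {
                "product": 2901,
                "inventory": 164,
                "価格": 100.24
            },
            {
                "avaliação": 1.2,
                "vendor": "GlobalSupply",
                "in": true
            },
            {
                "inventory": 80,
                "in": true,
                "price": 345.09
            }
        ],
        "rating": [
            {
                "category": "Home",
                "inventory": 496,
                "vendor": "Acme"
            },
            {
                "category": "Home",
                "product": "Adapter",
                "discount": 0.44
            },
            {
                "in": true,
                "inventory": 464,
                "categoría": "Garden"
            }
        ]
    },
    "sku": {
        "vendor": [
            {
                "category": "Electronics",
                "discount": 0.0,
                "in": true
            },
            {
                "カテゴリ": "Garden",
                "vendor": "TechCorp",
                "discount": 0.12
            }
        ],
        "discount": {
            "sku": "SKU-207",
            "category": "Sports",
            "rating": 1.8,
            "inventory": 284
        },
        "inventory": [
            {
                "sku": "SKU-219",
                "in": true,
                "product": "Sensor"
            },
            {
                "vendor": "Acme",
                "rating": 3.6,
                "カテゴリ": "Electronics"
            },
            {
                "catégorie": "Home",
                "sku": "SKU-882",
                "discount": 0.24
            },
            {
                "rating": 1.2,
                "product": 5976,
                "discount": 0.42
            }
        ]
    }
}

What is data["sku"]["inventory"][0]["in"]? True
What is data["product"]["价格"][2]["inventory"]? 80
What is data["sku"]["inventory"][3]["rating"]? 1.2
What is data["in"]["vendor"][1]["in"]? True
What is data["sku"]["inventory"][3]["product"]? 5976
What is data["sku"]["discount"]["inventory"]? 284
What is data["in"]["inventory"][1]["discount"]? 0.2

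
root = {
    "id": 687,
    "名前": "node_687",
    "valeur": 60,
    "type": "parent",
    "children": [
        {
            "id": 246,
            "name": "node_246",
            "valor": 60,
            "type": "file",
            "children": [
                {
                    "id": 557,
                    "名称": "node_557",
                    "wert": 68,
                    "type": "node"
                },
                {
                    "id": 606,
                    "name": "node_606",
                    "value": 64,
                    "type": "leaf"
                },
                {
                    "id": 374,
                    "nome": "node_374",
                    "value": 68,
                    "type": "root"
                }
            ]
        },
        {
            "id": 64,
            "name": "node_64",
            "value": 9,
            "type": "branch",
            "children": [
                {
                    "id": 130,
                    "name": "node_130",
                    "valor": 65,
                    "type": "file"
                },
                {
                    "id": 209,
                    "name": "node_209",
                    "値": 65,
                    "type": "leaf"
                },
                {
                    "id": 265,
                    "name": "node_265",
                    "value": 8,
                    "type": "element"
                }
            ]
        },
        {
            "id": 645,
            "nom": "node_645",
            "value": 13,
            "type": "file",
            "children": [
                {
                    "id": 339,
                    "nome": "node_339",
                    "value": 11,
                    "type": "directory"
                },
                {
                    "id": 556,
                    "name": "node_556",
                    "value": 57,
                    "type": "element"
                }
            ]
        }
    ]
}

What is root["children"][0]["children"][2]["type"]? "root"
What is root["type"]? "parent"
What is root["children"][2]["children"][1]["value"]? 57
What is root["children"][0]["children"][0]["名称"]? "node_557"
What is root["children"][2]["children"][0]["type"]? "directory"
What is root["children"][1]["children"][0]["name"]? "node_130"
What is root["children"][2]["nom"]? "node_645"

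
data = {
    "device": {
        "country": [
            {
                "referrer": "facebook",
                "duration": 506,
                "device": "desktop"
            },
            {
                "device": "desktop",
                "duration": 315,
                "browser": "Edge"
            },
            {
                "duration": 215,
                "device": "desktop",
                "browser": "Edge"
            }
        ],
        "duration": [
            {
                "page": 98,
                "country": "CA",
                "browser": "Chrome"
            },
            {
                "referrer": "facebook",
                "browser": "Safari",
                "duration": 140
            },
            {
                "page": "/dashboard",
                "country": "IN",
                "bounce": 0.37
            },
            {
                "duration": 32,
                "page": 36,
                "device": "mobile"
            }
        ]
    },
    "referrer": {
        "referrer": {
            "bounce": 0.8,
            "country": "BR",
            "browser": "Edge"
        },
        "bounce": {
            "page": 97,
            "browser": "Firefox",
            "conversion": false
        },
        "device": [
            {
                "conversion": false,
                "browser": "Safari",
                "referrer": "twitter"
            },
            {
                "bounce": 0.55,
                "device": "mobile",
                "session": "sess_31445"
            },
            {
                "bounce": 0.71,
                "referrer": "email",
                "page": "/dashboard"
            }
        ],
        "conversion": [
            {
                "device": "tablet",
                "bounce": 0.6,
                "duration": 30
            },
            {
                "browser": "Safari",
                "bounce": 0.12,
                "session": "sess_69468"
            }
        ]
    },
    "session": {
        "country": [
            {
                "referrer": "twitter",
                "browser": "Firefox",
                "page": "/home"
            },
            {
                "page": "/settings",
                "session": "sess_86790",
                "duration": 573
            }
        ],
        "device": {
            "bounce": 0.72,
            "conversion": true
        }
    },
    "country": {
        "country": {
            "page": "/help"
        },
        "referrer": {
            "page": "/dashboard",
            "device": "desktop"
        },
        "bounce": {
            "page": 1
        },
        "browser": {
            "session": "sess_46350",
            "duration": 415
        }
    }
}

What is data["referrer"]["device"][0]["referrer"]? "twitter"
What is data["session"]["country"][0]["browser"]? "Firefox"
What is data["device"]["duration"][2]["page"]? "/dashboard"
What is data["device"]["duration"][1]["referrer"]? "facebook"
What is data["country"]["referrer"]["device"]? "desktop"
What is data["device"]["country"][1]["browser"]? "Edge"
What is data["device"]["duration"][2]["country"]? "IN"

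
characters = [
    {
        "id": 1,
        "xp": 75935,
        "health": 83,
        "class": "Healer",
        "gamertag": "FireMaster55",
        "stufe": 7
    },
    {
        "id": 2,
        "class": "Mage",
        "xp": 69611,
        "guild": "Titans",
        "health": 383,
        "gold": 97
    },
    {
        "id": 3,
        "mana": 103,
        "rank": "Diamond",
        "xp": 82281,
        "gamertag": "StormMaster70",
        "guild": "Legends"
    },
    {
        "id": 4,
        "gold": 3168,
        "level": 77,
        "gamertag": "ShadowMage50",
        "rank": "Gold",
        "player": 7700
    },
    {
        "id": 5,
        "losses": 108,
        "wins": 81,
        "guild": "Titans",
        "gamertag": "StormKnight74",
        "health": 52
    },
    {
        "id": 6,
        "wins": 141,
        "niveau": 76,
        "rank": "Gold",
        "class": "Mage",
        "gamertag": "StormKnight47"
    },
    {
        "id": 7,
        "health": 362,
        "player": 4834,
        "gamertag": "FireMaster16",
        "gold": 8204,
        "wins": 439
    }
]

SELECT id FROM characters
[1, 2, 3, 4, 5, 6, 7]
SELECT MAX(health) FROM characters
383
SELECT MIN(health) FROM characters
52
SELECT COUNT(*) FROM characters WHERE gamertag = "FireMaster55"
1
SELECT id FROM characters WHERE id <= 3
[1, 2, 3]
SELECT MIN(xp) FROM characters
69611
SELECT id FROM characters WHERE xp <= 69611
[2]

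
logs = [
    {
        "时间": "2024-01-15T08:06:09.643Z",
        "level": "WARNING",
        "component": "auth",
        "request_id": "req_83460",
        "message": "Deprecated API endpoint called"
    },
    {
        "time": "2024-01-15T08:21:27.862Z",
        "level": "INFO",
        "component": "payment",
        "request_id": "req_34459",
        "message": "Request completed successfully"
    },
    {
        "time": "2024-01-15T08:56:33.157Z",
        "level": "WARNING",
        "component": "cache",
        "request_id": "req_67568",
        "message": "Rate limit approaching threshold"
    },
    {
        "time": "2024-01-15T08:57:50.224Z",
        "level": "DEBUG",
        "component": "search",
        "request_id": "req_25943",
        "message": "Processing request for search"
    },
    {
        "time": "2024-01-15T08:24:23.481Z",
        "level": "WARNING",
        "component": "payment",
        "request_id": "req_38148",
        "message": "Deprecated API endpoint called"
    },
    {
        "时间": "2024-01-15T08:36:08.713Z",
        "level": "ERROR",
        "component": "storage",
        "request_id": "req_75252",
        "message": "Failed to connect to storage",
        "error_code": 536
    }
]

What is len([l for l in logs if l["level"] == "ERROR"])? 1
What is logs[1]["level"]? "INFO"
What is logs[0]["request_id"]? "req_83460"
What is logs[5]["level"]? "ERROR"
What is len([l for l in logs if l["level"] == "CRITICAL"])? 0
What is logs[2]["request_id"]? "req_67568"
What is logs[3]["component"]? "search"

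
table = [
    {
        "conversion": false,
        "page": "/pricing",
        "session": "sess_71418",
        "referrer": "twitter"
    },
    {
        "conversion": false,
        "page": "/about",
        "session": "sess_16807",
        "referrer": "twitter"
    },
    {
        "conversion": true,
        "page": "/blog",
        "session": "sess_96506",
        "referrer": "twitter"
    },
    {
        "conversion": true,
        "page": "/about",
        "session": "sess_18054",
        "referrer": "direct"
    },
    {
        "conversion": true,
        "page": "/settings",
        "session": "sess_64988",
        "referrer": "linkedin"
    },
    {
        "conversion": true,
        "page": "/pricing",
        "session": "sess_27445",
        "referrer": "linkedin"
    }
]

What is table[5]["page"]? "/pricing"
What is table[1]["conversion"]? False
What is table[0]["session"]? "sess_71418"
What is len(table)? 6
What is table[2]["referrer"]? "twitter"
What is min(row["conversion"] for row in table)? False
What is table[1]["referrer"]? "twitter"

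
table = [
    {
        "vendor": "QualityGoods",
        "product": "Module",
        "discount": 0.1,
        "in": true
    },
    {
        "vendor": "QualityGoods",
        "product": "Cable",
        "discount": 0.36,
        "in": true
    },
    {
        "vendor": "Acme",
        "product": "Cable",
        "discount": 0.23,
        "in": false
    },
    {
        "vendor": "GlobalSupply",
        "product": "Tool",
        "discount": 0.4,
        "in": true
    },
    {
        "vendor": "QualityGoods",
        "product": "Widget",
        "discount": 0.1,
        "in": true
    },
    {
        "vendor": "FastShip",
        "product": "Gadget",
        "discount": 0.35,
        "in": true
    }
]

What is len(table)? 6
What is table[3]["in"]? True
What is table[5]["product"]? "Gadget"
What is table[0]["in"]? True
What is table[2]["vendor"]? "Acme"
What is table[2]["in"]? False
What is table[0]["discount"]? 0.1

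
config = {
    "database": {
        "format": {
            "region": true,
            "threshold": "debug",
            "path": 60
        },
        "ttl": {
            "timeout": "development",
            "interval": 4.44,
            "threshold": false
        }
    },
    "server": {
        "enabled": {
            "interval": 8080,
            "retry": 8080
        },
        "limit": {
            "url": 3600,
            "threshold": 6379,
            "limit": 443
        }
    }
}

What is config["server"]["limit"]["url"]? 3600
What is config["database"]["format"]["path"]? 60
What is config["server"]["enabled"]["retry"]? 8080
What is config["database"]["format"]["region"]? True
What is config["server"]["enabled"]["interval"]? 8080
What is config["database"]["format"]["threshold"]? "debug"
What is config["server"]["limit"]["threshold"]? 6379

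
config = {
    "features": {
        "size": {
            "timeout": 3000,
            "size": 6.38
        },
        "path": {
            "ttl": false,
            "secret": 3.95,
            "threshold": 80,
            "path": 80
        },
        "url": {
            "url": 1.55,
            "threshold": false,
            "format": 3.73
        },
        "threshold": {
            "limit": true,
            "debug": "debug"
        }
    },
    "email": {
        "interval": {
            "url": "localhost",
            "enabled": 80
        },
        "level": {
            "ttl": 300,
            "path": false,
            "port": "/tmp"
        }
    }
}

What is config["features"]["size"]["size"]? 6.38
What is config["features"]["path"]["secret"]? 3.95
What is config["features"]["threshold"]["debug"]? "debug"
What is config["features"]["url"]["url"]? 1.55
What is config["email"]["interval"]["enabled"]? 80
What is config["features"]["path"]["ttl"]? False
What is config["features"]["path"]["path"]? 80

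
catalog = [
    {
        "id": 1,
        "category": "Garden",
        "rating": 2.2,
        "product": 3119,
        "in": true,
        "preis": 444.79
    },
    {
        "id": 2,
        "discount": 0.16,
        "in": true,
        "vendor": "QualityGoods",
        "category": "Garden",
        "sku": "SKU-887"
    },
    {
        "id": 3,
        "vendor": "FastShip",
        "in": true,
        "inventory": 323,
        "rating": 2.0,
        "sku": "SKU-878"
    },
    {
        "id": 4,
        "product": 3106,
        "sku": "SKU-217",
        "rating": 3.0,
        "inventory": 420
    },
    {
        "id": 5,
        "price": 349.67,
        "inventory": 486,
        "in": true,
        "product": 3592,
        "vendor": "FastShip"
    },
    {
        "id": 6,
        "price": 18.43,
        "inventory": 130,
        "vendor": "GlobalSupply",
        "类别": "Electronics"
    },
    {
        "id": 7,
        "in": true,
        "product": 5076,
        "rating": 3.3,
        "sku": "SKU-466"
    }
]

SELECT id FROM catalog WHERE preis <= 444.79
[1]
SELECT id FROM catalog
[1, 2, 3, 4, 5, 6, 7]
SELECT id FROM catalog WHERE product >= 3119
[1, 5, 7]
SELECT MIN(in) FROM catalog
True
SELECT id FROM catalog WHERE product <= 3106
[4]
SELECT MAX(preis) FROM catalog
444.79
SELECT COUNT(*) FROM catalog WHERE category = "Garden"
2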